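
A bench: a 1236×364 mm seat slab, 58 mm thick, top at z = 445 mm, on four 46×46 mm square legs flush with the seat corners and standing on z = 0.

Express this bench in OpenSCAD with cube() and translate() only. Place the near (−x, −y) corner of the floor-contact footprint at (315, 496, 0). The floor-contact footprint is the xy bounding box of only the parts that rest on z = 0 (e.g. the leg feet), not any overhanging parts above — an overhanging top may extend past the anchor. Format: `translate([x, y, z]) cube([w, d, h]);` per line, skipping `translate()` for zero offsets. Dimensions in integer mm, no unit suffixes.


// leg_h = 445 − 58 = 387
translate([315, 496, 387]) cube([1236, 364, 58]);
translate([315, 496, 0]) cube([46, 46, 387]);
translate([315, 814, 0]) cube([46, 46, 387]);
translate([1505, 496, 0]) cube([46, 46, 387]);
translate([1505, 814, 0]) cube([46, 46, 387]);


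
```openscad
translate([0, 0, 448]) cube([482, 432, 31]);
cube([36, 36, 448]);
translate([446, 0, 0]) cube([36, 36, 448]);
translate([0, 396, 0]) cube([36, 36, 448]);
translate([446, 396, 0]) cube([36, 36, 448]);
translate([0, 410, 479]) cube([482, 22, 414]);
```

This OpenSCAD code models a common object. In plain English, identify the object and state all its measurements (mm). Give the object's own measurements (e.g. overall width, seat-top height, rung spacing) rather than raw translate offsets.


A chair. The seat is a 482×432×31 mm slab with its top at z = 479 mm, on four 36×36 mm corner legs (flush with the seat edges, standing on z = 0). A flat backrest 22 mm thick, 414 mm tall, spans the full seat width and rises from the seat top along its +y edge, rear face flush with the rear of the seat.


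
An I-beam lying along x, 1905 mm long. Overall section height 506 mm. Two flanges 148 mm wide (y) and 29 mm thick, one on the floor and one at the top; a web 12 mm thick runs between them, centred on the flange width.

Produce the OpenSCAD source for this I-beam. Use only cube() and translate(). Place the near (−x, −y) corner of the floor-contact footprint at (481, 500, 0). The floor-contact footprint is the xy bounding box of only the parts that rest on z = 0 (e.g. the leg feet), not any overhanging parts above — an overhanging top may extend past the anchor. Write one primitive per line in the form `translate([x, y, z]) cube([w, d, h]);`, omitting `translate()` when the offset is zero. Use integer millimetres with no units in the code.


translate([481, 500, 0]) cube([1905, 148, 29]);
translate([481, 568, 29]) cube([1905, 12, 448]);
translate([481, 500, 477]) cube([1905, 148, 29]);


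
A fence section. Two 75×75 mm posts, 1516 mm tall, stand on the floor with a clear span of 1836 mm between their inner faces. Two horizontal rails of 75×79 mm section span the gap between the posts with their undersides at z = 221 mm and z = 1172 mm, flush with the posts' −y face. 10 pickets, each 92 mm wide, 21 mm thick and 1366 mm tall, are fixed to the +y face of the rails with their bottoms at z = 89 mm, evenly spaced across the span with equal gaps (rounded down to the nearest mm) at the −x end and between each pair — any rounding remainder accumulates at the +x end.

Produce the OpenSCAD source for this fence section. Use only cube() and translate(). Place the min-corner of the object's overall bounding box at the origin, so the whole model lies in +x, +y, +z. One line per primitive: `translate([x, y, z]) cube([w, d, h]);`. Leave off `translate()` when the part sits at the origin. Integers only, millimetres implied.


cube([75, 75, 1516]);
translate([1911, 0, 0]) cube([75, 75, 1516]);
translate([75, 0, 221]) cube([1836, 75, 79]);
translate([75, 0, 1172]) cube([1836, 75, 79]);
translate([158, 75, 89]) cube([92, 21, 1366]);
translate([333, 75, 89]) cube([92, 21, 1366]);
translate([508, 75, 89]) cube([92, 21, 1366]);
translate([683, 75, 89]) cube([92, 21, 1366]);
translate([858, 75, 89]) cube([92, 21, 1366]);
translate([1033, 75, 89]) cube([92, 21, 1366]);
translate([1208, 75, 89]) cube([92, 21, 1366]);
translate([1383, 75, 89]) cube([92, 21, 1366]);
translate([1558, 75, 89]) cube([92, 21, 1366]);
translate([1733, 75, 89]) cube([92, 21, 1366]);


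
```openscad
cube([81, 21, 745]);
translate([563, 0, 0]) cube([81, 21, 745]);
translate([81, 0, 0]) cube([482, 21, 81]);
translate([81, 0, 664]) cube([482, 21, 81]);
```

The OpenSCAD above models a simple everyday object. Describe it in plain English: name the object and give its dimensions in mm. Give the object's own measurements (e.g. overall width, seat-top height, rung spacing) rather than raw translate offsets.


A rectangular picture frame lying in the x–z plane (depth along y). The opening is 482 mm wide (x) by 583 mm tall (z), surrounded by a border 81 mm wide on all four sides. The frame is 21 mm deep and is made of two full-height vertical stiles with two horizontal rails fitted between them.


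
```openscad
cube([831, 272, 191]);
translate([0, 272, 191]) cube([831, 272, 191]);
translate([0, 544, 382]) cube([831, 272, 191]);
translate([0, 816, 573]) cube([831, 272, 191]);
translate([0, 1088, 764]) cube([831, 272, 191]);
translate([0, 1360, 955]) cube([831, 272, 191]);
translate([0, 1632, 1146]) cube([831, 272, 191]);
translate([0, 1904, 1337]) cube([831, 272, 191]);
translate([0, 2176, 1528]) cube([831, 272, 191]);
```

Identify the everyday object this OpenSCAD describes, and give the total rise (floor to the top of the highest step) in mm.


A staircase. The total rise is 1719 mm.

9 identical blocks, each offset up and back from the previous — a staircase. Each step is 191 mm tall and there are 9 of them, so the total rise is 9 × 191 = 1719 mm.


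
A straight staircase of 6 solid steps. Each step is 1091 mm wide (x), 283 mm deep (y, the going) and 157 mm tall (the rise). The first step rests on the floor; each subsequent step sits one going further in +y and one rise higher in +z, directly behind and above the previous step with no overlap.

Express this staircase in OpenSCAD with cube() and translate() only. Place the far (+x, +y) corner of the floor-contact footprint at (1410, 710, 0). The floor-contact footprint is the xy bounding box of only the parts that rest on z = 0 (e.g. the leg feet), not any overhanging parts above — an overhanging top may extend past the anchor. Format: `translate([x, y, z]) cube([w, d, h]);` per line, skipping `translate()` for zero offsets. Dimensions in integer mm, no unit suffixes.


translate([319, 427, 0]) cube([1091, 283, 157]);
translate([319, 710, 157]) cube([1091, 283, 157]);
translate([319, 993, 314]) cube([1091, 283, 157]);
translate([319, 1276, 471]) cube([1091, 283, 157]);
translate([319, 1559, 628]) cube([1091, 283, 157]);
translate([319, 1842, 785]) cube([1091, 283, 157]);


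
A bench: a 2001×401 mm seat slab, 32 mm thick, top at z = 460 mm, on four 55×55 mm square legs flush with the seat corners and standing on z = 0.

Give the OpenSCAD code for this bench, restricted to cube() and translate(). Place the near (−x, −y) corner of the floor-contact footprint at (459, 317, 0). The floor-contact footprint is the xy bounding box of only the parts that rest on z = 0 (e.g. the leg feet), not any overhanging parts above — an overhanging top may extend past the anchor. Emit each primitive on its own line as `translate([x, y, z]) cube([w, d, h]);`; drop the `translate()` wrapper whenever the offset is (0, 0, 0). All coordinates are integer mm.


translate([459, 317, 428]) cube([2001, 401, 32]);
translate([459, 317, 0]) cube([55, 55, 428]);
translate([459, 663, 0]) cube([55, 55, 428]);
translate([2405, 317, 0]) cube([55, 55, 428]);
translate([2405, 663, 0]) cube([55, 55, 428]);


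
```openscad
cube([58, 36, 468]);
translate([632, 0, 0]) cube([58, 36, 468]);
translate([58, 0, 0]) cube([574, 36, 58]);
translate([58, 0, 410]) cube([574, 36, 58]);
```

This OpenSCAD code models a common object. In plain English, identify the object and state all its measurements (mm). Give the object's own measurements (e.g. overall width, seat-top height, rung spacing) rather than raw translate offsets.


A rectangular picture frame lying in the x–z plane (depth along y). The opening is 574 mm wide (x) by 352 mm tall (z), surrounded by a border 58 mm wide on all four sides. The frame is 36 mm deep and is made of two full-height vertical stiles with two horizontal rails fitted between them.


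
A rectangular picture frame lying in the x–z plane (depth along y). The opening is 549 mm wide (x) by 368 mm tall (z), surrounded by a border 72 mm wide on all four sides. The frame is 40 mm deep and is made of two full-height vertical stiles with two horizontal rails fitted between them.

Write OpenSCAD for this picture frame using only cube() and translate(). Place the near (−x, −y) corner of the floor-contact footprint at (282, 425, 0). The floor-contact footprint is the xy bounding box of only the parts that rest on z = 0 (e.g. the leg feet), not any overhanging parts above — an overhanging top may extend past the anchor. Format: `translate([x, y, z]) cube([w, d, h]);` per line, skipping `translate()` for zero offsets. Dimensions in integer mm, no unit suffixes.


translate([282, 425, 0]) cube([72, 40, 512]);
translate([903, 425, 0]) cube([72, 40, 512]);
translate([354, 425, 0]) cube([549, 40, 72]);
translate([354, 425, 440]) cube([549, 40, 72]);


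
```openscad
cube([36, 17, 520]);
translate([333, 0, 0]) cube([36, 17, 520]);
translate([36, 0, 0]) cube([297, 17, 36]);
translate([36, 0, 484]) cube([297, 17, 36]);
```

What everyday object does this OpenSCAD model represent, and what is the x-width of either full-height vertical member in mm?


A picture frame. The border width is 36 mm.

Four thin pieces enclosing a rectangular opening — a picture frame. The two full-height stiles are 520 mm tall; the top rail sits at z = 484 and is 36 mm tall, so the border above the opening is 520 − 484 = 36 mm, matching the stile x-width.


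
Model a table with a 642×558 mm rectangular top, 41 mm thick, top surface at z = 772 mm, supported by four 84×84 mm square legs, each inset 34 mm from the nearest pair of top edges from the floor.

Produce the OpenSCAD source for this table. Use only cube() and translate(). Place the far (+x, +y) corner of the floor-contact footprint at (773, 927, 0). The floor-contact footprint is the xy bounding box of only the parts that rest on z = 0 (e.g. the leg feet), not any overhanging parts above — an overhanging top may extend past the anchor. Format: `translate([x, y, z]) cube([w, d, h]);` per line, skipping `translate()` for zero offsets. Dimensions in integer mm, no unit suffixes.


translate([165, 403, 731]) cube([642, 558, 41]);
translate([199, 437, 0]) cube([84, 84, 731]);
translate([689, 437, 0]) cube([84, 84, 731]);
translate([199, 843, 0]) cube([84, 84, 731]);
translate([689, 843, 0]) cube([84, 84, 731]);


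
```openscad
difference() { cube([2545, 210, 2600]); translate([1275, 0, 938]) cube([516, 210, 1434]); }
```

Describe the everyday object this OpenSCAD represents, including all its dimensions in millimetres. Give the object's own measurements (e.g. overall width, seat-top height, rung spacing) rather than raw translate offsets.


A wall 2545 mm long (x), 210 mm thick (y), 2600 mm tall, with a rectangular window opening cut through it. The opening is 516 mm wide and 1434 mm tall; its sill is at z = 938 mm and its near (−x) edge is 1275 mm from the wall's −x end. The opening passes through the full wall thickness.


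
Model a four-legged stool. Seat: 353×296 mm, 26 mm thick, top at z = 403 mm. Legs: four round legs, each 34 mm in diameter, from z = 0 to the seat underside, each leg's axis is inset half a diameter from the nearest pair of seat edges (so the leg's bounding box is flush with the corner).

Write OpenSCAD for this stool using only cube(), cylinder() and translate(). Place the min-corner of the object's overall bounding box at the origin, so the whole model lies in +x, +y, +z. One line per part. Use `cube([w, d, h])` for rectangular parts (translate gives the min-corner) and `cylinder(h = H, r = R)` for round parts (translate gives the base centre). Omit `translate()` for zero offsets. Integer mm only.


// leg_h = 403 - 26 = 377
translate([0, 0, 377]) cube([353, 296, 26]);
translate([17, 17, 0]) cylinder(h = 377, r = 17);
translate([336, 17, 0]) cylinder(h = 377, r = 17);
translate([17, 279, 0]) cylinder(h = 377, r = 17);
translate([336, 279, 0]) cylinder(h = 377, r = 17);


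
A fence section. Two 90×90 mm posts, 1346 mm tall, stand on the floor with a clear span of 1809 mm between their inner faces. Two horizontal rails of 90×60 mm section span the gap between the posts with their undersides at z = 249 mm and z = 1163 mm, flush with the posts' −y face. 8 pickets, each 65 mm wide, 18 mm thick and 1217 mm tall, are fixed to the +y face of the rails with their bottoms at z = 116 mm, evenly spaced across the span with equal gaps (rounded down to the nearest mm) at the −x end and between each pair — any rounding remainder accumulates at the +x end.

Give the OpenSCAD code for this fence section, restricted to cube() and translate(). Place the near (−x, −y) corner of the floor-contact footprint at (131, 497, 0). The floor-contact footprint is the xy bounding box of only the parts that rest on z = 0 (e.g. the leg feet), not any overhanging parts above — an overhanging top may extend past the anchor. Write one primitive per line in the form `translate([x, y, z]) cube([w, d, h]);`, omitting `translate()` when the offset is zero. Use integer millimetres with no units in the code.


translate([131, 497, 0]) cube([90, 90, 1346]);
translate([2030, 497, 0]) cube([90, 90, 1346]);
translate([221, 497, 249]) cube([1809, 90, 60]);
translate([221, 497, 1163]) cube([1809, 90, 60]);
translate([364, 587, 116]) cube([65, 18, 1217]);
translate([572, 587, 116]) cube([65, 18, 1217]);
translate([780, 587, 116]) cube([65, 18, 1217]);
translate([988, 587, 116]) cube([65, 18, 1217]);
translate([1196, 587, 116]) cube([65, 18, 1217]);
translate([1404, 587, 116]) cube([65, 18, 1217]);
translate([1612, 587, 116]) cube([65, 18, 1217]);
translate([1820, 587, 116]) cube([65, 18, 1217]);


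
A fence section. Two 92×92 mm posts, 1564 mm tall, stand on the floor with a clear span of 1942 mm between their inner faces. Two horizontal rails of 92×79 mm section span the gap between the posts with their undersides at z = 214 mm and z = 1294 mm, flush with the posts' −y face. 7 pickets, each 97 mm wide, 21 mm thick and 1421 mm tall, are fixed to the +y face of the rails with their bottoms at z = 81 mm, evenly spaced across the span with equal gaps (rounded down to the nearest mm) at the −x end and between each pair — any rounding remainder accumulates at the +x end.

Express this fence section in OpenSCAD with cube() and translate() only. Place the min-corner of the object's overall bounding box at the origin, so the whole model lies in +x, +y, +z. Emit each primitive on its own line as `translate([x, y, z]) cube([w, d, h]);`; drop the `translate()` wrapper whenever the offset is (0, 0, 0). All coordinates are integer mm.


cube([92, 92, 1564]);
translate([2034, 0, 0]) cube([92, 92, 1564]);
translate([92, 0, 214]) cube([1942, 92, 79]);
translate([92, 0, 1294]) cube([1942, 92, 79]);
translate([249, 92, 81]) cube([97, 21, 1421]);
translate([503, 92, 81]) cube([97, 21, 1421]);
translate([757, 92, 81]) cube([97, 21, 1421]);
translate([1011, 92, 81]) cube([97, 21, 1421]);
translate([1265, 92, 81]) cube([97, 21, 1421]);
translate([1519, 92, 81]) cube([97, 21, 1421]);
translate([1773, 92, 81]) cube([97, 21, 1421]);


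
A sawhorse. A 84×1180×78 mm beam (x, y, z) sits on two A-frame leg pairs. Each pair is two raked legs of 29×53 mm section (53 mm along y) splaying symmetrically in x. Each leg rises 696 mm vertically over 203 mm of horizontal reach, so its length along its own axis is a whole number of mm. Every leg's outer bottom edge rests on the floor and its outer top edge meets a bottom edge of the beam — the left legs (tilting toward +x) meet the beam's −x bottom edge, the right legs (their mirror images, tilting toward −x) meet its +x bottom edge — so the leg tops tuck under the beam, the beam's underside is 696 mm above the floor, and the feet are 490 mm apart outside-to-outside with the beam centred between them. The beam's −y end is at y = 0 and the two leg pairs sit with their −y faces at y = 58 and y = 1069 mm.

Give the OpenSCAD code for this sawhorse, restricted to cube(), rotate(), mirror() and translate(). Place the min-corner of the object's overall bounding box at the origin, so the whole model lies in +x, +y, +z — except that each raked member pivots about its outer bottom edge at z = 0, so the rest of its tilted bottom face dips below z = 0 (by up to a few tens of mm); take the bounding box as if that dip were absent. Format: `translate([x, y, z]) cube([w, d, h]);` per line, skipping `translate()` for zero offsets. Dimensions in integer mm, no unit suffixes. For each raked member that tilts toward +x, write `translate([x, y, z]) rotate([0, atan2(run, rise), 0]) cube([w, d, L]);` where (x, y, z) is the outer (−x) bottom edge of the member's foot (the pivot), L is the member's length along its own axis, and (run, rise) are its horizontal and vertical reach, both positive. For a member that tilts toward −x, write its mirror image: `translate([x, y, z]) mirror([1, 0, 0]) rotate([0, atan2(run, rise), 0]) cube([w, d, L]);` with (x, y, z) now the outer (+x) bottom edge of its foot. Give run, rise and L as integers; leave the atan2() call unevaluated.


// leg length = √(203² + 696²) = 725
// right-leg outer foot x = 2·203 + 84 = 490
// beam min-corner = (203, 0, 696)
translate([203, 0, 696]) cube([84, 1180, 78]);
translate([0, 58, 0]) rotate([0, atan2(203, 696), 0]) cube([29, 53, 725]);
translate([490, 58, 0]) mirror([1, 0, 0]) rotate([0, atan2(203, 696), 0]) cube([29, 53, 725]);
translate([0, 1069, 0]) rotate([0, atan2(203, 696), 0]) cube([29, 53, 725]);
translate([490, 1069, 0]) mirror([1, 0, 0]) rotate([0, atan2(203, 696), 0]) cube([29, 53, 725]);


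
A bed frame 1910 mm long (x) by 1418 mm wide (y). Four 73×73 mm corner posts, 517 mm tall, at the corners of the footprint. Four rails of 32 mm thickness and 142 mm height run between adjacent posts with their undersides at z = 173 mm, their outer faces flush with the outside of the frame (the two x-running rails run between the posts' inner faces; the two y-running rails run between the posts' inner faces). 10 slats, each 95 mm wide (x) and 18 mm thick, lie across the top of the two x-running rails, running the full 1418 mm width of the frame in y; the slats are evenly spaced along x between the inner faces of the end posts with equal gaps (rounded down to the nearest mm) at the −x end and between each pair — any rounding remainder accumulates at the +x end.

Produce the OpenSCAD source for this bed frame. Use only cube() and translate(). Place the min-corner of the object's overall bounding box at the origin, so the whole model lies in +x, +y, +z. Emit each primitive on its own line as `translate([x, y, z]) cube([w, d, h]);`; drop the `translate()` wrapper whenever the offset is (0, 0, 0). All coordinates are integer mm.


// slat z = rail_z + rail_h = 173 + 142 = 315
// slat gap = ⌊(1764 − 10·95) / 11⌋ = 74
cube([73, 73, 517]);
translate([0, 1345, 0]) cube([73, 73, 517]);
translate([1837, 0, 0]) cube([73, 73, 517]);
translate([1837, 1345, 0]) cube([73, 73, 517]);
translate([73, 0, 173]) cube([1764, 32, 142]);
translate([73, 1386, 173]) cube([1764, 32, 142]);
translate([0, 73, 173]) cube([32, 1272, 142]);
translate([1878, 73, 173]) cube([32, 1272, 142]);
translate([147, 0, 315]) cube([95, 1418, 18]);
translate([316, 0, 315]) cube([95, 1418, 18]);
translate([485, 0, 315]) cube([95, 1418, 18]);
translate([654, 0, 315]) cube([95, 1418, 18]);
translate([823, 0, 315]) cube([95, 1418, 18]);
translate([992, 0, 315]) cube([95, 1418, 18]);
translate([1161, 0, 315]) cube([95, 1418, 18]);
translate([1330, 0, 315]) cube([95, 1418, 18]);
translate([1499, 0, 315]) cube([95, 1418, 18]);
translate([1668, 0, 315]) cube([95, 1418, 18]);


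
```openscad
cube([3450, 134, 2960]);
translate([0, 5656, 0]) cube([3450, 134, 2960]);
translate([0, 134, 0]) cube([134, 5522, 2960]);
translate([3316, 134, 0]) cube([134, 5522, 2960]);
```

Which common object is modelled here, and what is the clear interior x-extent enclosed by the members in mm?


A house (or room) frame. The interior width is 3182 mm.

Four 2960 mm walls enclosing a rectangle with no floor or roof — a room or house frame. Outside width is 3450 mm and wall thickness is 134 mm, so the interior width is 3450 − 2 × 134 = 3182 mm.


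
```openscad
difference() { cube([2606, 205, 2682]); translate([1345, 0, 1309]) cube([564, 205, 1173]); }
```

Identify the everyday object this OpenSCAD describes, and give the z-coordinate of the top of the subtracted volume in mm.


A wall with a window opening. The window head height is 2482 mm.

A wall with a rectangular opening subtracted — a window. Sill at z = 1309, opening 1173 mm tall, so the head is at 1309 + 1173 = 2482 mm.


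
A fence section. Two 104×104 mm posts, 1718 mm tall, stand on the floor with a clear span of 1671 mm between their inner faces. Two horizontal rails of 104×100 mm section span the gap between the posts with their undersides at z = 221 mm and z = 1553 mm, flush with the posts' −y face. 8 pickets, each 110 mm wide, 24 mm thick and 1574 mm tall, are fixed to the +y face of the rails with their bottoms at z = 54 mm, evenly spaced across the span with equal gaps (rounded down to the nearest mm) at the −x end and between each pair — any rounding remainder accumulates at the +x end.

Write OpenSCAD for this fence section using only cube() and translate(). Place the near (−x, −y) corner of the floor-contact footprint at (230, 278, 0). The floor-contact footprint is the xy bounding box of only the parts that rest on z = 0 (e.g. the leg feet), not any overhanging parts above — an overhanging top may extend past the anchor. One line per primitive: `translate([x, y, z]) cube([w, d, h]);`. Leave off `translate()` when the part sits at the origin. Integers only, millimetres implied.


translate([230, 278, 0]) cube([104, 104, 1718]);
translate([2005, 278, 0]) cube([104, 104, 1718]);
translate([334, 278, 221]) cube([1671, 104, 100]);
translate([334, 278, 1553]) cube([1671, 104, 100]);
translate([421, 382, 54]) cube([110, 24, 1574]);
translate([618, 382, 54]) cube([110, 24, 1574]);
translate([815, 382, 54]) cube([110, 24, 1574]);
translate([1012, 382, 54]) cube([110, 24, 1574]);
translate([1209, 382, 54]) cube([110, 24, 1574]);
translate([1406, 382, 54]) cube([110, 24, 1574]);
translate([1603, 382, 54]) cube([110, 24, 1574]);
translate([1800, 382, 54]) cube([110, 24, 1574]);


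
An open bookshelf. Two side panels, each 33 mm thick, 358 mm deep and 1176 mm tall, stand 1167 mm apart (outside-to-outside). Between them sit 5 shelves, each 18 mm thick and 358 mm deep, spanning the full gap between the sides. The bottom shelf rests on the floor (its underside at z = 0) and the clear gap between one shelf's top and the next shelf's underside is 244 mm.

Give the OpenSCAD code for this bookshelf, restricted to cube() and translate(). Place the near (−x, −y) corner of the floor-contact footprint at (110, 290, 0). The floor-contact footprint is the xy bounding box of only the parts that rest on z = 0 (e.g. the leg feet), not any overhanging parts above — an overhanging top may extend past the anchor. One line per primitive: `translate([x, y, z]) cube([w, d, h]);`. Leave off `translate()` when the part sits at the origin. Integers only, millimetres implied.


translate([110, 290, 0]) cube([33, 358, 1176]);
translate([1244, 290, 0]) cube([33, 358, 1176]);
translate([143, 290, 0]) cube([1101, 358, 18]);
translate([143, 290, 262]) cube([1101, 358, 18]);
translate([143, 290, 524]) cube([1101, 358, 18]);
translate([143, 290, 786]) cube([1101, 358, 18]);
translate([143, 290, 1048]) cube([1101, 358, 18]);


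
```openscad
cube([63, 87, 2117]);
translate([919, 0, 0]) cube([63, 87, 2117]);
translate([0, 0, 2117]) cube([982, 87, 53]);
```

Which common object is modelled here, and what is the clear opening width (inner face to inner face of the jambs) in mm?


A door frame. The clear opening width is 856 mm.

Two 2117 mm tall posts with a header on top — a door frame. The left jamb is 63 mm wide at x = 0; the right jamb starts at x = 919. The clear opening is 919 − 63 = 856 mm.


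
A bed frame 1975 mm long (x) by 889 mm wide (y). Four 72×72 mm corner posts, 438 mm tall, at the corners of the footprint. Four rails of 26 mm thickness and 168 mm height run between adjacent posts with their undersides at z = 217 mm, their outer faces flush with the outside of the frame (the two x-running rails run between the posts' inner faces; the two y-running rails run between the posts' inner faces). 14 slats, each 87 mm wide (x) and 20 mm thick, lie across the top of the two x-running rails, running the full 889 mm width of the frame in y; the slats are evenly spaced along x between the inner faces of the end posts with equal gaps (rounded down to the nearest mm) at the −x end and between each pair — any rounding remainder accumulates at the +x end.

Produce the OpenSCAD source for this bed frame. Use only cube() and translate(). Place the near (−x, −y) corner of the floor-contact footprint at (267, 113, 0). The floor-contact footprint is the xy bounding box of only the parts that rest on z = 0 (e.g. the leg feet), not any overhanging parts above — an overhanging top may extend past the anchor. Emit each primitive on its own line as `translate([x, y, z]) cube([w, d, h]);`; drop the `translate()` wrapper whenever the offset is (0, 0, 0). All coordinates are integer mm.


translate([267, 113, 0]) cube([72, 72, 438]);
translate([267, 930, 0]) cube([72, 72, 438]);
translate([2170, 113, 0]) cube([72, 72, 438]);
translate([2170, 930, 0]) cube([72, 72, 438]);
translate([339, 113, 217]) cube([1831, 26, 168]);
translate([339, 976, 217]) cube([1831, 26, 168]);
translate([267, 185, 217]) cube([26, 745, 168]);
translate([2216, 185, 217]) cube([26, 745, 168]);
translate([379, 113, 385]) cube([87, 889, 20]);
translate([506, 113, 385]) cube([87, 889, 20]);
translate([633, 113, 385]) cube([87, 889, 20]);
translate([760, 113, 385]) cube([87, 889, 20]);
translate([887, 113, 385]) cube([87, 889, 20]);
translate([1014, 113, 385]) cube([87, 889, 20]);
translate([1141, 113, 385]) cube([87, 889, 20]);
translate([1268, 113, 385]) cube([87, 889, 20]);
translate([1395, 113, 385]) cube([87, 889, 20]);
translate([1522, 113, 385]) cube([87, 889, 20]);
translate([1649, 113, 385]) cube([87, 889, 20]);
translate([1776, 113, 385]) cube([87, 889, 20]);
translate([1903, 113, 385]) cube([87, 889, 20]);
translate([2030, 113, 385]) cube([87, 889, 20]);


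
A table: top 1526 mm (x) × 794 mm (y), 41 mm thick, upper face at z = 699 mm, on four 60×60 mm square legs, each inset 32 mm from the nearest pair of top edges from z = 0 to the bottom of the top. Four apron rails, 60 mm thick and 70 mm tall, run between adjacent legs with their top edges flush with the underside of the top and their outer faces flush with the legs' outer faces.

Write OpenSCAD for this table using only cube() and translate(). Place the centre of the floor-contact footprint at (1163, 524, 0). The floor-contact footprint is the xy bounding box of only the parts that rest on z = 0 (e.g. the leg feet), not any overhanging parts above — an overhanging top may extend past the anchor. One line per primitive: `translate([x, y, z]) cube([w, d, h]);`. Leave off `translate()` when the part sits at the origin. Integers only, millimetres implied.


// leg_h = 699 - 41 = 658
// apron z = 658 - 70 = 588
translate([400, 127, 658]) cube([1526, 794, 41]);
translate([432, 159, 0]) cube([60, 60, 658]);
translate([1834, 159, 0]) cube([60, 60, 658]);
translate([432, 829, 0]) cube([60, 60, 658]);
translate([1834, 829, 0]) cube([60, 60, 658]);
translate([492, 159, 588]) cube([1342, 60, 70]);
translate([492, 829, 588]) cube([1342, 60, 70]);
translate([432, 219, 588]) cube([60, 610, 70]);
translate([1834, 219, 588]) cube([60, 610, 70]);


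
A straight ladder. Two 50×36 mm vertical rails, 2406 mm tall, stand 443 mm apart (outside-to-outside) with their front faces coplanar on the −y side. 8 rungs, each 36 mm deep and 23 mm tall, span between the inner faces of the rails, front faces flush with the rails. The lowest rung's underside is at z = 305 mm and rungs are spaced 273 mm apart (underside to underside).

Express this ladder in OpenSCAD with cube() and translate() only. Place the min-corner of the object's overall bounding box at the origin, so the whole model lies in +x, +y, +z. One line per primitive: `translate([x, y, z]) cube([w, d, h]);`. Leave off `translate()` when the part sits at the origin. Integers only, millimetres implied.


// rung span = 443 - 2*50 = 343
// rung[k] z = 305 + k*273
cube([50, 36, 2406]);
translate([393, 0, 0]) cube([50, 36, 2406]);
translate([50, 0, 305]) cube([343, 36, 23]);
translate([50, 0, 578]) cube([343, 36, 23]);
translate([50, 0, 851]) cube([343, 36, 23]);
translate([50, 0, 1124]) cube([343, 36, 23]);
translate([50, 0, 1397]) cube([343, 36, 23]);
translate([50, 0, 1670]) cube([343, 36, 23]);
translate([50, 0, 1943]) cube([343, 36, 23]);
translate([50, 0, 2216]) cube([343, 36, 23]);


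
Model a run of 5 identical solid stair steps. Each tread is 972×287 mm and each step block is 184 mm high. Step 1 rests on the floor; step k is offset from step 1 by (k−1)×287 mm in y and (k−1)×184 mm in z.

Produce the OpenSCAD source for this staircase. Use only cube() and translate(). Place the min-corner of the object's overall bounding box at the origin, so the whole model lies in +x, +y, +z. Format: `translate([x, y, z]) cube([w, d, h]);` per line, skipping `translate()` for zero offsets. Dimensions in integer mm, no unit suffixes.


cube([972, 287, 184]);
translate([0, 287, 184]) cube([972, 287, 184]);
translate([0, 574, 368]) cube([972, 287, 184]);
translate([0, 861, 552]) cube([972, 287, 184]);
translate([0, 1148, 736]) cube([972, 287, 184]);


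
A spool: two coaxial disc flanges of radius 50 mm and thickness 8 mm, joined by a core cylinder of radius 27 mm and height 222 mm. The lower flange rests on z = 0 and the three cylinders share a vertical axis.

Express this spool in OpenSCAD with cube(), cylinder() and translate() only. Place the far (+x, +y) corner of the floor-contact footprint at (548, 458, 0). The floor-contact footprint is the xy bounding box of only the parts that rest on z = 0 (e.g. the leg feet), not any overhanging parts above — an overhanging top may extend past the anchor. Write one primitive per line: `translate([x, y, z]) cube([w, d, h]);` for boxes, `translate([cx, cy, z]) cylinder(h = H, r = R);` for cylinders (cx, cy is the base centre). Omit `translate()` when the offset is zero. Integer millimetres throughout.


translate([498, 408, 0]) cylinder(h = 8, r = 50);
translate([498, 408, 8]) cylinder(h = 222, r = 27);
translate([498, 408, 230]) cylinder(h = 8, r = 50);


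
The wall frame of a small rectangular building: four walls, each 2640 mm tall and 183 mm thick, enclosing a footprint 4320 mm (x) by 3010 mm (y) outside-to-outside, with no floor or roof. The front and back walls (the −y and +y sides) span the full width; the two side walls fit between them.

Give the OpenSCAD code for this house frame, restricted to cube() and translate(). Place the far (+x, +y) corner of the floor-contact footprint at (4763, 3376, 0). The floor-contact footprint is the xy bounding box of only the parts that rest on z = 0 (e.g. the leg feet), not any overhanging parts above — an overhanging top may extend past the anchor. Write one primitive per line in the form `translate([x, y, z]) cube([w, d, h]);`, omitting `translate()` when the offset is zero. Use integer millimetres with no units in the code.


translate([443, 366, 0]) cube([4320, 183, 2640]);
translate([443, 3193, 0]) cube([4320, 183, 2640]);
translate([443, 549, 0]) cube([183, 2644, 2640]);
translate([4580, 549, 0]) cube([183, 2644, 2640]);


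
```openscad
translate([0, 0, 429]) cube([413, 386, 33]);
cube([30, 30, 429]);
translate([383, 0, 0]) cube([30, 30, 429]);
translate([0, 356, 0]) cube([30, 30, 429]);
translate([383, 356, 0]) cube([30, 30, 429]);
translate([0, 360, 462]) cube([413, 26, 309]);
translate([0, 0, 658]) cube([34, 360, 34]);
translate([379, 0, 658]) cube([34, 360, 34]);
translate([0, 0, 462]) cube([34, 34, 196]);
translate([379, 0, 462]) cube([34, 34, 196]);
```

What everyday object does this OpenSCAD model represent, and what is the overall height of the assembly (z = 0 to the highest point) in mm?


A chair. The overall height is 771 mm.

A slab on four corner posts with a tall panel at the back — a chair. The seat slab sits at z = 429 with thickness 33, and the 309 mm backrest starts at the seat top, so the overall height is 429 + 33 + 309 = 771 mm.


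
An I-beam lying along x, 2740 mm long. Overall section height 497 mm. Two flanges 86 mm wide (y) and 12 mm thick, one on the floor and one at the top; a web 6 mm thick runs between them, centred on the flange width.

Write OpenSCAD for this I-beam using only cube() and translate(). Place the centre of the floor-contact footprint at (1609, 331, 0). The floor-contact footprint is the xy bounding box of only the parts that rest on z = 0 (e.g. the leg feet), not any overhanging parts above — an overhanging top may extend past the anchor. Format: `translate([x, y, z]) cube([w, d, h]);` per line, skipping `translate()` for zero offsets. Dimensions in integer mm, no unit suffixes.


translate([239, 288, 0]) cube([2740, 86, 12]);
translate([239, 328, 12]) cube([2740, 6, 473]);
translate([239, 288, 485]) cube([2740, 86, 12]);


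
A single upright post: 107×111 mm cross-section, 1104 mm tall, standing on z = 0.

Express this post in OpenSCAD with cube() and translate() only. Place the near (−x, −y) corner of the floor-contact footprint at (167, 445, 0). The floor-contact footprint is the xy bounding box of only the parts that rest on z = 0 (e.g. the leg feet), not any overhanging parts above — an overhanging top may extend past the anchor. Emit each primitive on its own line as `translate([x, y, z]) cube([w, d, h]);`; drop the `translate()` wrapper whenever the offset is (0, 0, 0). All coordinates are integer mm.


translate([167, 445, 0]) cube([107, 111, 1104]);


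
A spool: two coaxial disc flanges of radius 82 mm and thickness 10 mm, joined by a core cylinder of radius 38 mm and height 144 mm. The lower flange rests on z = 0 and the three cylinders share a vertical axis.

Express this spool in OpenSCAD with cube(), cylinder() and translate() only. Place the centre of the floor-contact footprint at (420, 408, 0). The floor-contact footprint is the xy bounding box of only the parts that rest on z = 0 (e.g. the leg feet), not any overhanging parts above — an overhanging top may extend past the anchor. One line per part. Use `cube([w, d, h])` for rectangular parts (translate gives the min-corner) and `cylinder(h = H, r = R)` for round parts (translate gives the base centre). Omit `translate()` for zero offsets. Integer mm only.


translate([420, 408, 0]) cylinder(h = 10, r = 82);
translate([420, 408, 10]) cylinder(h = 144, r = 38);
translate([420, 408, 154]) cylinder(h = 10, r = 82);


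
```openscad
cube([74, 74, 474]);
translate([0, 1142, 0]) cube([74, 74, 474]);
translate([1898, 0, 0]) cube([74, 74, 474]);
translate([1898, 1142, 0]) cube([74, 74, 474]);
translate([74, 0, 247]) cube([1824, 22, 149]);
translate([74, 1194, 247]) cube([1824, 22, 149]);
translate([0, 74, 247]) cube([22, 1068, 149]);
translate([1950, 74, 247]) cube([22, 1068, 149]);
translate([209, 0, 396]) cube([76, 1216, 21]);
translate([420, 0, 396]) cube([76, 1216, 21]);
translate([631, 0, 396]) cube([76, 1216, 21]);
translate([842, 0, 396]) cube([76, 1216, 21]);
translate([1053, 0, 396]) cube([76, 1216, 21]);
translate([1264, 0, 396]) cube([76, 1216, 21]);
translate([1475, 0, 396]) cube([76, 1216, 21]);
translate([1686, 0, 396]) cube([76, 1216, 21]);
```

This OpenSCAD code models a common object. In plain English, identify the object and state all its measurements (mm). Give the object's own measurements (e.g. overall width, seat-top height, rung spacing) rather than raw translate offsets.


A bed frame 1972 mm long (x) by 1216 mm wide (y). Four 74×74 mm corner posts, 474 mm tall, at the corners of the footprint. Four rails of 22 mm thickness and 149 mm height run between adjacent posts with their undersides at z = 247 mm, their outer faces flush with the outside of the frame (the two x-running rails run between the posts' inner faces; the two y-running rails run between the posts' inner faces). 8 slats, each 76 mm wide (x) and 21 mm thick, lie across the top of the two x-running rails, running the full 1216 mm width of the frame in y; along x they sit between the end posts with a 135 mm gap after the −x posts and between neighbouring slats, leaving 136 mm before the +x posts.


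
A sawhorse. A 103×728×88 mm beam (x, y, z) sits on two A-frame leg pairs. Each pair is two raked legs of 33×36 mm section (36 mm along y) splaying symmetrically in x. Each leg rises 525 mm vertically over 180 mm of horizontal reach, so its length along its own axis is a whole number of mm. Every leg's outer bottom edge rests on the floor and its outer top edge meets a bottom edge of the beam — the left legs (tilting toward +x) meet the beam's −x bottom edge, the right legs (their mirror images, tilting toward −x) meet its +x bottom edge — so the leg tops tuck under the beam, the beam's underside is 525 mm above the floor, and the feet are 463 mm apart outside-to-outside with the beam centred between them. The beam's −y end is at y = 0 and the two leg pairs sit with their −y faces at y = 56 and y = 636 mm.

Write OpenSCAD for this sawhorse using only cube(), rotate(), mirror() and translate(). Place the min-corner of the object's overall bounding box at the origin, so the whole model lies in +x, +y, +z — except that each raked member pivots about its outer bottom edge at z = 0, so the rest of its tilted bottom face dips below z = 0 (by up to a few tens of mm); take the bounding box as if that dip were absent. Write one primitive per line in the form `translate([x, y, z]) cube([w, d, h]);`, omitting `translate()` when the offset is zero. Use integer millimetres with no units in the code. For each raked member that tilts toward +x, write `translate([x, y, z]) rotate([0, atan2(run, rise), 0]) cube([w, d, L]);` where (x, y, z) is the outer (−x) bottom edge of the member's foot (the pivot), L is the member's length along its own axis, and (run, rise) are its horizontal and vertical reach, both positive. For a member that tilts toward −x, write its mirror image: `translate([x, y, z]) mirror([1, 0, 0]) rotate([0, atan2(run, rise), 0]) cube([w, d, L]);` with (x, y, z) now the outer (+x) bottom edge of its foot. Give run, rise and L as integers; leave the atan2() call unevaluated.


// leg length = √(180² + 525²) = 555
// right-leg outer foot x = 2·180 + 103 = 463
// beam min-corner = (180, 0, 525)
translate([180, 0, 525]) cube([103, 728, 88]);
translate([0, 56, 0]) rotate([0, atan2(180, 525), 0]) cube([33, 36, 555]);
translate([463, 56, 0]) mirror([1, 0, 0]) rotate([0, atan2(180, 525), 0]) cube([33, 36, 555]);
translate([0, 636, 0]) rotate([0, atan2(180, 525), 0]) cube([33, 36, 555]);
translate([463, 636, 0]) mirror([1, 0, 0]) rotate([0, atan2(180, 525), 0]) cube([33, 36, 555]);


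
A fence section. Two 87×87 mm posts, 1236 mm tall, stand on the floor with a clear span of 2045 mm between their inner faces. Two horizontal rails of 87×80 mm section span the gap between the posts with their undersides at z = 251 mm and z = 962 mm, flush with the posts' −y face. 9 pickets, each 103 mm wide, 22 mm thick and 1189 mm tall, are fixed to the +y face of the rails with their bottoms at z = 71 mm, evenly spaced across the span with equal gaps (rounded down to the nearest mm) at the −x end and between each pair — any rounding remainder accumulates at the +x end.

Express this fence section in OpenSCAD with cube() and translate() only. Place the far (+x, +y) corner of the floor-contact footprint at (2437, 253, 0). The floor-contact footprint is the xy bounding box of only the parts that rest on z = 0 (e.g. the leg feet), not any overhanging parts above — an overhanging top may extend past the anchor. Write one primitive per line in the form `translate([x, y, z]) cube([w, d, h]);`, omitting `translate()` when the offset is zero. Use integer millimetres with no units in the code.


translate([218, 166, 0]) cube([87, 87, 1236]);
translate([2350, 166, 0]) cube([87, 87, 1236]);
translate([305, 166, 251]) cube([2045, 87, 80]);
translate([305, 166, 962]) cube([2045, 87, 80]);
translate([416, 253, 71]) cube([103, 22, 1189]);
translate([630, 253, 71]) cube([103, 22, 1189]);
translate([844, 253, 71]) cube([103, 22, 1189]);
translate([1058, 253, 71]) cube([103, 22, 1189]);
translate([1272, 253, 71]) cube([103, 22, 1189]);
translate([1486, 253, 71]) cube([103, 22, 1189]);
translate([1700, 253, 71]) cube([103, 22, 1189]);
translate([1914, 253, 71]) cube([103, 22, 1189]);
translate([2128, 253, 71]) cube([103, 22, 1189]);
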